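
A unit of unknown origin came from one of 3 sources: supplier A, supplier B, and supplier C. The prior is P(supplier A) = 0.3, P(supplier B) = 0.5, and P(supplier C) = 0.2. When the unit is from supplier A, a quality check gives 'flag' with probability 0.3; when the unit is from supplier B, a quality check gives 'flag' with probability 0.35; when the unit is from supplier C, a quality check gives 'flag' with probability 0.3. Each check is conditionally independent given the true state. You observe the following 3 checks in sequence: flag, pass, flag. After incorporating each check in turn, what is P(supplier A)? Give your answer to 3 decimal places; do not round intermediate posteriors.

After 'flag': normaliser = 0.3·0.3000 + 0.35·0.5000 + 0.3·0.2000; P(supplier A) ≈ 0.2769, P(supplier B) ≈ 0.5385, P(supplier C) ≈ 0.1846
After 'pass': normaliser = 0.7·0.2769 + 0.65·0.5385 + 0.7·0.1846; P(supplier A) ≈ 0.2880, P(supplier B) ≈ 0.5200, P(supplier C) ≈ 0.1920
After 'flag': normaliser = 0.3·0.2880 + 0.35·0.5200 + 0.3·0.1920; P(supplier A) ≈ 0.2650, P(supplier B) ≈ 0.5583, P(supplier C) ≈ 0.1767

0.265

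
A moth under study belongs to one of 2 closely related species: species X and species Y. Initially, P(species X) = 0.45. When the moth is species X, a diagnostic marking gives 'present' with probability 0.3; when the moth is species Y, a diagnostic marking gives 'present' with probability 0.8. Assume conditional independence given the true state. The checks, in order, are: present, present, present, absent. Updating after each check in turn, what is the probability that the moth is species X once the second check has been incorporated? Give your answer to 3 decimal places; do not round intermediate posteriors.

0.103

Apply Bayes' rule sequentially, carrying P(species X) forward.
After 'present': P(species X) = 0.3·0.4500 / (0.3·0.4500 + 0.8·0.5500) ≈ 0.2348
After 'present': P(species X) = 0.3·0.2348 / (0.3·0.2348 + 0.8·0.7652) ≈ 0.1032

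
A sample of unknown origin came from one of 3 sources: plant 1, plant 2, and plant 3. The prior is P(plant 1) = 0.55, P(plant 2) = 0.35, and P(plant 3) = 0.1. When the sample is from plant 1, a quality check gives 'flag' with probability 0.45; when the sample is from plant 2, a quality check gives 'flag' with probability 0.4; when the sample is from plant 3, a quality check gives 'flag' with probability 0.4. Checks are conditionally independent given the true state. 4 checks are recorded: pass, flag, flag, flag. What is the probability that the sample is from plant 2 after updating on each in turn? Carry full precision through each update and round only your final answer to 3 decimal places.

0.300

After 'pass': normaliser = 0.55·0.5500 + 0.6·0.3500 + 0.6·0.1000; P(plant 1) ≈ 0.5284, P(plant 2) ≈ 0.3668, P(plant 3) ≈ 0.1048
After 'flag': normaliser = 0.45·0.5284 + 0.4·0.3668 + 0.4·0.1048; P(plant 1) ≈ 0.5576, P(plant 2) ≈ 0.3441, P(plant 3) ≈ 0.0983
After 'flag': normaliser = 0.45·0.5576 + 0.4·0.3441 + 0.4·0.0983; P(plant 1) ≈ 0.5864, P(plant 2) ≈ 0.3217, P(plant 3) ≈ 0.0919
After 'flag': normaliser = 0.45·0.5864 + 0.4·0.3217 + 0.4·0.0919; P(plant 1) ≈ 0.6147, P(plant 2) ≈ 0.2997, P(plant 3) ≈ 0.0856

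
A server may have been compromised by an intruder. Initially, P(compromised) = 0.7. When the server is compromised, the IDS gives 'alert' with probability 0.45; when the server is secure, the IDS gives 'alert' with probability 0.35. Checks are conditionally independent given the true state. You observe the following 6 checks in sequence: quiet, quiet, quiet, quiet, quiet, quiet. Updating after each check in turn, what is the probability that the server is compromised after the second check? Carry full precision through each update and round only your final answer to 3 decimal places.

After 'quiet': P(compromised) = 0.55·0.7000 / (0.55·0.7000 + 0.65·0.3000) ≈ 0.6638
After 'quiet': P(compromised) = 0.55·0.6638 / (0.55·0.6638 + 0.65·0.3362) ≈ 0.6256

0.626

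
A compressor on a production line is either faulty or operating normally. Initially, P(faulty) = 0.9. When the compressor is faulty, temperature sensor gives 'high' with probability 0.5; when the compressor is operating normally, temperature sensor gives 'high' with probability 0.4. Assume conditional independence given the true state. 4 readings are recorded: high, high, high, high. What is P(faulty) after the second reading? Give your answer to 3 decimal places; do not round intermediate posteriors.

0.934

Each posterior becomes the prior for the next update.
After 'high': P(faulty) = 0.5·0.9000 / (0.5·0.9000 + 0.4·0.1000) ≈ 0.9184
After 'high': P(faulty) = 0.5·0.9184 / (0.5·0.9184 + 0.4·0.0816) ≈ 0.9336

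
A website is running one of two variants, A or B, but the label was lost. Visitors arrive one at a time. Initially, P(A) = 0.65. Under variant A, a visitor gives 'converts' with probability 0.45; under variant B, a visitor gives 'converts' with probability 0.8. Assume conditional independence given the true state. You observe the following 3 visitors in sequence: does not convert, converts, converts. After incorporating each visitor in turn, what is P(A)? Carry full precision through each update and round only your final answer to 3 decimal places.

Apply Bayes' rule sequentially, carrying P(A) forward.
After 'does not convert': P(A) = 0.55·0.6500 / (0.55·0.6500 + 0.2·0.3500) ≈ 0.8363
After 'converts': P(A) = 0.45·0.8363 / (0.45·0.8363 + 0.8·0.1637) ≈ 0.7418
After 'converts': P(A) = 0.45·0.7418 / (0.45·0.7418 + 0.8·0.2582) ≈ 0.6177

0.618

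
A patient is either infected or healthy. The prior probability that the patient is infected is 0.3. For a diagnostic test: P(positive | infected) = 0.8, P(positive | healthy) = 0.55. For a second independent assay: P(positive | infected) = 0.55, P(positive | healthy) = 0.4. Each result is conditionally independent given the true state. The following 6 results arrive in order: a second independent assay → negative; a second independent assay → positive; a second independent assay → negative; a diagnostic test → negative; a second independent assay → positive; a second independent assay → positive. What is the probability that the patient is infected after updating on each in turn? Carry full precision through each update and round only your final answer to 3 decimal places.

After a second independent assay='negative': P(infected) = 0.45·0.3000 / (0.45·0.3000 + 0.6·0.7000) ≈ 0.2432
After a second independent assay='positive': P(infected) = 0.55·0.2432 / (0.55·0.2432 + 0.4·0.7568) ≈ 0.3065
After a second independent assay='negative': P(infected) = 0.45·0.3065 / (0.45·0.3065 + 0.6·0.6935) ≈ 0.2490
After a diagnostic test='negative': P(infected) = 0.2·0.2490 / (0.2·0.2490 + 0.45·0.7510) ≈ 0.1284
After a second independent assay='positive': P(infected) = 0.55·0.1284 / (0.55·0.1284 + 0.4·0.8716) ≈ 0.1684
After a second independent assay='positive': P(infected) = 0.55·0.1684 / (0.55·0.1684 + 0.4·0.8316) ≈ 0.2179

0.218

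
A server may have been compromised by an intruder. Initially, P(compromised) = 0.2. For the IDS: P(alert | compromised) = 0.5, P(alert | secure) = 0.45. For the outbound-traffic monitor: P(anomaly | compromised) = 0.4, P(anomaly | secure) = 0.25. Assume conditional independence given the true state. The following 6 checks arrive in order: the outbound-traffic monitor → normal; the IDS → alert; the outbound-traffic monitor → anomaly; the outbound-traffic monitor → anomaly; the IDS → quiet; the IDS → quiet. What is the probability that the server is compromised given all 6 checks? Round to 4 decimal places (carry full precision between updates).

0.3198

After the outbound-traffic monitor='normal': P(compromised) = 0.6·0.2000 / (0.6·0.2000 + 0.75·0.8000) ≈ 0.1667
After the IDS='alert': P(compromised) = 0.5·0.1667 / (0.5·0.1667 + 0.45·0.8333) ≈ 0.1818
After the outbound-traffic monitor='anomaly': P(compromised) = 0.4·0.1818 / (0.4·0.1818 + 0.25·0.8182) ≈ 0.2623
After the outbound-traffic monitor='anomaly': P(compromised) = 0.4·0.2623 / (0.4·0.2623 + 0.25·0.7377) ≈ 0.3626
After the IDS='quiet': P(compromised) = 0.5·0.3626 / (0.5·0.3626 + 0.55·0.6374) ≈ 0.3409
After the IDS='quiet': P(compromised) = 0.5·0.3409 / (0.5·0.3409 + 0.55·0.6591) ≈ 0.3198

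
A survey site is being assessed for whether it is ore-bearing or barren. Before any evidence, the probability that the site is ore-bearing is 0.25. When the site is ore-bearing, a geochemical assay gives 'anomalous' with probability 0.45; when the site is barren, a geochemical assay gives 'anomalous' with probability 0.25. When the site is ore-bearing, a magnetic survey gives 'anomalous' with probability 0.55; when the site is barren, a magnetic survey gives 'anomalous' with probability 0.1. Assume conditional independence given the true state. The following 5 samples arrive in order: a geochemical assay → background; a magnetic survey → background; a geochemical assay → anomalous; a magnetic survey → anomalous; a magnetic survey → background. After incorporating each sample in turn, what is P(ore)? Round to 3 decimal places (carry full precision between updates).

0.377

Apply Bayes' rule sequentially, carrying P(ore) forward.
After a geochemical assay='background': P(ore) = 0.55·0.2500 / (0.55·0.2500 + 0.75·0.7500) ≈ 0.1964
After a magnetic survey='background': P(ore) = 0.45·0.1964 / (0.45·0.1964 + 0.9·0.8036) ≈ 0.1089
After a geochemical assay='anomalous': P(ore) = 0.45·0.1089 / (0.45·0.1089 + 0.25·0.8911) ≈ 0.1803
After a magnetic survey='anomalous': P(ore) = 0.55·0.1803 / (0.55·0.1803 + 0.1·0.8197) ≈ 0.5475
After a magnetic survey='background': P(ore) = 0.45·0.5475 / (0.45·0.5475 + 0.9·0.4525) ≈ 0.3769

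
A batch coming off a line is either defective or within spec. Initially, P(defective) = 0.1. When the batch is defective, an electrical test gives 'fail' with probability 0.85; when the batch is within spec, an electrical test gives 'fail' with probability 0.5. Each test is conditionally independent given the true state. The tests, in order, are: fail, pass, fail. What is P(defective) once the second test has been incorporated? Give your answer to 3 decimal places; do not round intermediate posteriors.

Each posterior becomes the prior for the next update.
After 'fail': P(defective) = 0.85·0.1000 / (0.85·0.1000 + 0.5·0.9000) ≈ 0.1589
After 'pass': P(defective) = 0.15·0.1589 / (0.15·0.1589 + 0.5·0.8411) ≈ 0.0536

0.054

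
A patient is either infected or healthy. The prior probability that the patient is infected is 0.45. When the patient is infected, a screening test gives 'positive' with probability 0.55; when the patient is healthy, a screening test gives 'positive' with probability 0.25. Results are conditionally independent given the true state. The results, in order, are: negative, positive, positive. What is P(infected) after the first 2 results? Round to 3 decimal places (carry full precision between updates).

0.519

After 'negative': P(infected) = 0.45·0.4500 / (0.45·0.4500 + 0.75·0.5500) ≈ 0.3293
After 'positive': P(infected) = 0.55·0.3293 / (0.55·0.3293 + 0.25·0.6707) ≈ 0.5192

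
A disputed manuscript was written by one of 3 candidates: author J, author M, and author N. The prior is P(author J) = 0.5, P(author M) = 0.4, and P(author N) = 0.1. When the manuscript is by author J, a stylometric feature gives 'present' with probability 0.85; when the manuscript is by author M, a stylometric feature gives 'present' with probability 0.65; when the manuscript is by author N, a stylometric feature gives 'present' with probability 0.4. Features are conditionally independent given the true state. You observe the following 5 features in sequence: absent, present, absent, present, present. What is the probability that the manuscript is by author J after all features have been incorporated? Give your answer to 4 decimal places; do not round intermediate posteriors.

0.3048

After 'absent': normaliser = 0.15·0.5000 + 0.35·0.4000 + 0.6·0.1000; P(author J) ≈ 0.2727, P(author M) ≈ 0.5091, P(author N) ≈ 0.2182
After 'present': normaliser = 0.85·0.2727 + 0.65·0.5091 + 0.4·0.2182; P(author J) ≈ 0.3566, P(author M) ≈ 0.5091, P(author N) ≈ 0.1343
After 'absent': normaliser = 0.15·0.3566 + 0.35·0.5091 + 0.6·0.1343; P(author J) ≈ 0.1713, P(author M) ≈ 0.5707, P(author N) ≈ 0.2580
After 'present': normaliser = 0.85·0.1713 + 0.65·0.5707 + 0.4·0.2580; P(author J) ≈ 0.2350, P(author M) ≈ 0.5985, P(author N) ≈ 0.1665
After 'present': normaliser = 0.85·0.2350 + 0.65·0.5985 + 0.4·0.1665; P(author J) ≈ 0.3048, P(author M) ≈ 0.5936, P(author N) ≈ 0.1016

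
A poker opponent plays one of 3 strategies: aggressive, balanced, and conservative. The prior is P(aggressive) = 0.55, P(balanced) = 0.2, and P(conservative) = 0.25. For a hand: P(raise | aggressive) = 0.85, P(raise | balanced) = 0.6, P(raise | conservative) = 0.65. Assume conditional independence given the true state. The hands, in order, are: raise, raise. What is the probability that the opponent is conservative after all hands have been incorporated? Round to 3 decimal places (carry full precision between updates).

0.184

After 'raise': normaliser = 0.85·0.5500 + 0.6·0.2000 + 0.65·0.2500; P(aggressive) ≈ 0.6233, P(balanced) ≈ 0.1600, P(conservative) ≈ 0.2167
After 'raise': normaliser = 0.85·0.6233 + 0.6·0.1600 + 0.65·0.2167; P(aggressive) ≈ 0.6911, P(balanced) ≈ 0.1252, P(conservative) ≈ 0.1837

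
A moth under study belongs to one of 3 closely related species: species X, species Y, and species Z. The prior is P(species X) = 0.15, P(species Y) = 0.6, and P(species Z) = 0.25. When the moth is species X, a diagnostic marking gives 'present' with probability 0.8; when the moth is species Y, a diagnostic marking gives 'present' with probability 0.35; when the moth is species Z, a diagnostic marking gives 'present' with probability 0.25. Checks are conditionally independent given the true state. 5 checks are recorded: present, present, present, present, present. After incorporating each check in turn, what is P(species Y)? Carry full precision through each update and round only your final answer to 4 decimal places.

0.0600

Apply Bayes' rule sequentially, carrying P(species Y) forward.
After 'present': normaliser = 0.8·0.1500 + 0.35·0.6000 + 0.25·0.2500; P(species X) ≈ 0.3057, P(species Y) ≈ 0.5350, P(species Z) ≈ 0.1592
After 'present': normaliser = 0.8·0.3057 + 0.35·0.5350 + 0.25·0.1592; P(species X) ≈ 0.5186, P(species Y) ≈ 0.3970, P(species Z) ≈ 0.0844
After 'present': normaliser = 0.8·0.5186 + 0.35·0.3970 + 0.25·0.0844; P(species X) ≈ 0.7216, P(species Y) ≈ 0.2417, P(species Z) ≈ 0.0367
After 'present': normaliser = 0.8·0.7216 + 0.35·0.2417 + 0.25·0.0367; P(species X) ≈ 0.8603, P(species Y) ≈ 0.1261, P(species Z) ≈ 0.0137
After 'present': normaliser = 0.8·0.8603 + 0.35·0.1261 + 0.25·0.0137; P(species X) ≈ 0.9354, P(species Y) ≈ 0.0600, P(species Z) ≈ 0.0046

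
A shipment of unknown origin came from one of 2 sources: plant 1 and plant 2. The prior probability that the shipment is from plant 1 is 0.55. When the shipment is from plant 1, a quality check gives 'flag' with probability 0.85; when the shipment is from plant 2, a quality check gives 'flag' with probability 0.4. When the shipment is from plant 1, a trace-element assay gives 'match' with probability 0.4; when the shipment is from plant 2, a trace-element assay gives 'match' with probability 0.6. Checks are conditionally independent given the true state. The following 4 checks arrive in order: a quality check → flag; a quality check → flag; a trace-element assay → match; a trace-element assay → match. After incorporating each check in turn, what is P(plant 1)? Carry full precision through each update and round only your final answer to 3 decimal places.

Apply Bayes' rule sequentially, carrying P(plant 1) forward.
After a quality check='flag': P(plant 1) = 0.85·0.5500 / (0.85·0.5500 + 0.4·0.4500) ≈ 0.7220
After a quality check='flag': P(plant 1) = 0.85·0.7220 / (0.85·0.7220 + 0.4·0.2780) ≈ 0.8466
After a trace-element assay='match': P(plant 1) = 0.4·0.8466 / (0.4·0.8466 + 0.6·0.1534) ≈ 0.7863
After a trace-element assay='match': P(plant 1) = 0.4·0.7863 / (0.4·0.7863 + 0.6·0.2137) ≈ 0.7104

0.710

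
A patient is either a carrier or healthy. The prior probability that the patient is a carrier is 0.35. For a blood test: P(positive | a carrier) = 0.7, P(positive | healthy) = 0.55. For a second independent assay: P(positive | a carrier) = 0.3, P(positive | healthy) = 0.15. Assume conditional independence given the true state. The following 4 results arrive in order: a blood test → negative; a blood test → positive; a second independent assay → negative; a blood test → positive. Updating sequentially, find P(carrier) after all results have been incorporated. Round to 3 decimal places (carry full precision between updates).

0.324

After a blood test='negative': P(carrier) = 0.3·0.3500 / (0.3·0.3500 + 0.45·0.6500) ≈ 0.2642
After a blood test='positive': P(carrier) = 0.7·0.2642 / (0.7·0.2642 + 0.55·0.7358) ≈ 0.3136
After a second independent assay='negative': P(carrier) = 0.7·0.3136 / (0.7·0.3136 + 0.85·0.6864) ≈ 0.2734
After a blood test='positive': P(carrier) = 0.7·0.2734 / (0.7·0.2734 + 0.55·0.7266) ≈ 0.3238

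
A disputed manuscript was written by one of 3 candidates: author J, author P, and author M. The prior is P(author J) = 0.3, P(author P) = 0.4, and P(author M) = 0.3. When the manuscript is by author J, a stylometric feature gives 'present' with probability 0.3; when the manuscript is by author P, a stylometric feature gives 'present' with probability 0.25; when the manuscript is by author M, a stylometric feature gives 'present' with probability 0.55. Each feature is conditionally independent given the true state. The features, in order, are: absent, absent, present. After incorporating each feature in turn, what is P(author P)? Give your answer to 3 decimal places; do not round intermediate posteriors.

0.421

After 'absent': normaliser = 0.7·0.3000 + 0.75·0.4000 + 0.45·0.3000; P(author J) ≈ 0.3256, P(author P) ≈ 0.4651, P(author M) ≈ 0.2093
After 'absent': normaliser = 0.7·0.3256 + 0.75·0.4651 + 0.45·0.2093; P(author J) ≈ 0.3397, P(author P) ≈ 0.5199, P(author M) ≈ 0.1404
After 'present': normaliser = 0.3·0.3397 + 0.25·0.5199 + 0.55·0.1404; P(author J) ≈ 0.3297, P(author P) ≈ 0.4205, P(author M) ≈ 0.2498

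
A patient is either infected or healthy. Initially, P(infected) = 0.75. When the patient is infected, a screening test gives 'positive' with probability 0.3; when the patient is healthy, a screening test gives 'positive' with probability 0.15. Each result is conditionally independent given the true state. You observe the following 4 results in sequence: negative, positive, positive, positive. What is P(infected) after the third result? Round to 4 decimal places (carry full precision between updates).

0.9081

Apply Bayes' rule sequentially, carrying P(infected) forward.
After 'negative': P(infected) = 0.7·0.7500 / (0.7·0.7500 + 0.85·0.2500) ≈ 0.7119
After 'positive': P(infected) = 0.3·0.7119 / (0.3·0.7119 + 0.15·0.2881) ≈ 0.8317
After 'positive': P(infected) = 0.3·0.8317 / (0.3·0.8317 + 0.15·0.1683) ≈ 0.9081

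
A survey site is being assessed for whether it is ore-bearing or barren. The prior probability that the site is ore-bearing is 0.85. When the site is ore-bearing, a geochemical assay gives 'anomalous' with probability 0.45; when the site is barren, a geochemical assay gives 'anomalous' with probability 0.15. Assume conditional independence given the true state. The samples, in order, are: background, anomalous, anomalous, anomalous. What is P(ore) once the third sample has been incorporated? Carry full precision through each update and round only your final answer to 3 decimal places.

0.971

After 'background': P(ore) = 0.55·0.8500 / (0.55·0.8500 + 0.85·0.1500) ≈ 0.7857
After 'anomalous': P(ore) = 0.45·0.7857 / (0.45·0.7857 + 0.15·0.2143) ≈ 0.9167
After 'anomalous': P(ore) = 0.45·0.9167 / (0.45·0.9167 + 0.15·0.0833) ≈ 0.9706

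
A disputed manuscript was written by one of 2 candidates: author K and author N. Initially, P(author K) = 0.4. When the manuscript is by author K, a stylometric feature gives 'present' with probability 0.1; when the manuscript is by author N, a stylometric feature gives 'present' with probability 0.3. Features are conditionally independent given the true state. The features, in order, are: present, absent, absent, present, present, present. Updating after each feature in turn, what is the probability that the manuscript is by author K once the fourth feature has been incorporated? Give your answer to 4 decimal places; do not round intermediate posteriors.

After 'present': P(author K) = 0.1·0.4000 / (0.1·0.4000 + 0.3·0.6000) ≈ 0.1818
After 'absent': P(author K) = 0.9·0.1818 / (0.9·0.1818 + 0.7·0.8182) ≈ 0.2222
After 'absent': P(author K) = 0.9·0.2222 / (0.9·0.2222 + 0.7·0.7778) ≈ 0.2687
After 'present': P(author K) = 0.1·0.2687 / (0.1·0.2687 + 0.3·0.7313) ≈ 0.1091

0.1091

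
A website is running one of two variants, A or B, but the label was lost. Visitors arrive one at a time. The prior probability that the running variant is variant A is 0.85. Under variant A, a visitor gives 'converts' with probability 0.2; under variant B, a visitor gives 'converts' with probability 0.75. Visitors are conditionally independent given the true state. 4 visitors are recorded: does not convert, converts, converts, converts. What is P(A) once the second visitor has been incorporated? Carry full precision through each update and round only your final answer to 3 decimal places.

After 'does not convert': P(A) = 0.8·0.8500 / (0.8·0.8500 + 0.25·0.1500) ≈ 0.9477
After 'converts': P(A) = 0.2·0.9477 / (0.2·0.9477 + 0.75·0.0523) ≈ 0.8286

0.829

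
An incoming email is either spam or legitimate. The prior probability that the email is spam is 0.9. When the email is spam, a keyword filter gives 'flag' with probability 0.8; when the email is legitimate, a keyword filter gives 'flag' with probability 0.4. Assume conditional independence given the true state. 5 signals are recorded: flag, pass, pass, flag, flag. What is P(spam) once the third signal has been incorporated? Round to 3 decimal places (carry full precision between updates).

0.667

After 'flag': P(spam) = 0.8·0.9000 / (0.8·0.9000 + 0.4·0.1000) ≈ 0.9474
After 'pass': P(spam) = 0.2·0.9474 / (0.2·0.9474 + 0.6·0.0526) ≈ 0.8571
After 'pass': P(spam) = 0.2·0.8571 / (0.2·0.8571 + 0.6·0.1429) ≈ 0.6667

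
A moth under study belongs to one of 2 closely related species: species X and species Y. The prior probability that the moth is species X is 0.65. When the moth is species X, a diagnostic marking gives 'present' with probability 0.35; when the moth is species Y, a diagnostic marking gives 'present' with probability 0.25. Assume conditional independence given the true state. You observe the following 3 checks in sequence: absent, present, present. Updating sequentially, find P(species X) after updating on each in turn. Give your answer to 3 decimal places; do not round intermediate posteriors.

0.759

Apply Bayes' rule sequentially, carrying P(species X) forward.
After 'absent': P(species X) = 0.65·0.6500 / (0.65·0.6500 + 0.75·0.3500) ≈ 0.6168
After 'present': P(species X) = 0.35·0.6168 / (0.35·0.6168 + 0.25·0.3832) ≈ 0.6926
After 'present': P(species X) = 0.35·0.6926 / (0.35·0.6926 + 0.25·0.3074) ≈ 0.7593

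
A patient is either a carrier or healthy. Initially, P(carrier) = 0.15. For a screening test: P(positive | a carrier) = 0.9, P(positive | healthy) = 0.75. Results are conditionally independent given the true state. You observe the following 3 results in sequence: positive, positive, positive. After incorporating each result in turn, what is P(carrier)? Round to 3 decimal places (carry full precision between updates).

0.234

Apply Bayes' rule sequentially, carrying P(carrier) forward.
After 'positive': P(carrier) = 0.9·0.1500 / (0.9·0.1500 + 0.75·0.8500) ≈ 0.1748
After 'positive': P(carrier) = 0.9·0.1748 / (0.9·0.1748 + 0.75·0.8252) ≈ 0.2026
After 'positive': P(carrier) = 0.9·0.2026 / (0.9·0.2026 + 0.75·0.7974) ≈ 0.2337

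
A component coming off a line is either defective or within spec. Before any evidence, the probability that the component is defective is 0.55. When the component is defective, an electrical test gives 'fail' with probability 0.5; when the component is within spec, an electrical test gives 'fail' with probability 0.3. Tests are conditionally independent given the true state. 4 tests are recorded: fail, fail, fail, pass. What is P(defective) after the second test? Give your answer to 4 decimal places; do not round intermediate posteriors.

After 'fail': P(defective) = 0.5·0.5500 / (0.5·0.5500 + 0.3·0.4500) ≈ 0.6707
After 'fail': P(defective) = 0.5·0.6707 / (0.5·0.6707 + 0.3·0.3293) ≈ 0.7725

0.7725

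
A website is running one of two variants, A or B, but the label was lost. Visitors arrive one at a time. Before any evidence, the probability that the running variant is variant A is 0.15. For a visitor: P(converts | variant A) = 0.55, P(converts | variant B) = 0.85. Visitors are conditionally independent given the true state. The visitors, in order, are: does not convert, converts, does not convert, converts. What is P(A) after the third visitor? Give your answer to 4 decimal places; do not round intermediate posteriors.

After 'does not convert': P(A) = 0.45·0.1500 / (0.45·0.1500 + 0.15·0.8500) ≈ 0.3462
After 'converts': P(A) = 0.55·0.3462 / (0.55·0.3462 + 0.85·0.6538) ≈ 0.2552
After 'does not convert': P(A) = 0.45·0.2552 / (0.45·0.2552 + 0.15·0.7448) ≈ 0.5068

0.5068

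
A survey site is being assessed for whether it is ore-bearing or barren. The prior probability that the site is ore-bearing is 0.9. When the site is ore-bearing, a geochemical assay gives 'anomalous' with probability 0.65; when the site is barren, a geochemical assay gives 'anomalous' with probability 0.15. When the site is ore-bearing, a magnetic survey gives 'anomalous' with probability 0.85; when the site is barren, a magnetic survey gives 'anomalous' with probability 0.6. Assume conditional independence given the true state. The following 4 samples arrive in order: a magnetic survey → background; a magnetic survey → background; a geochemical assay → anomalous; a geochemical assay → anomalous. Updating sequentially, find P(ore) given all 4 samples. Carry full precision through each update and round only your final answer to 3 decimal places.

0.960

After a magnetic survey='background': P(ore) = 0.15·0.9000 / (0.15·0.9000 + 0.4·0.1000) ≈ 0.7714
After a magnetic survey='background': P(ore) = 0.15·0.7714 / (0.15·0.7714 + 0.4·0.2286) ≈ 0.5586
After a geochemical assay='anomalous': P(ore) = 0.65·0.5586 / (0.65·0.5586 + 0.15·0.4414) ≈ 0.8458
After a geochemical assay='anomalous': P(ore) = 0.65·0.8458 / (0.65·0.8458 + 0.15·0.1542) ≈ 0.9596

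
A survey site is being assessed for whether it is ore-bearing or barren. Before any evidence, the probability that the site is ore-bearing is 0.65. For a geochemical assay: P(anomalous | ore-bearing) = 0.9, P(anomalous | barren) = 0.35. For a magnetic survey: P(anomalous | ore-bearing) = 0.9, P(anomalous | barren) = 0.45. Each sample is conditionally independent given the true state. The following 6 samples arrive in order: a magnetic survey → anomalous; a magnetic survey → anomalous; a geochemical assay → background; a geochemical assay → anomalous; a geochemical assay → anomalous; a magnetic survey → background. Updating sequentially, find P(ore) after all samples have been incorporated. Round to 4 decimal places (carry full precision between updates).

After a magnetic survey='anomalous': P(ore) = 0.9·0.6500 / (0.9·0.6500 + 0.45·0.3500) ≈ 0.7879
After a magnetic survey='anomalous': P(ore) = 0.9·0.7879 / (0.9·0.7879 + 0.45·0.2121) ≈ 0.8814
After a geochemical assay='background': P(ore) = 0.1·0.8814 / (0.1·0.8814 + 0.65·0.1186) ≈ 0.5333
After a geochemical assay='anomalous': P(ore) = 0.9·0.5333 / (0.9·0.5333 + 0.35·0.4667) ≈ 0.7461
After a geochemical assay='anomalous': P(ore) = 0.9·0.7461 / (0.9·0.7461 + 0.35·0.2539) ≈ 0.8831
After a magnetic survey='background': P(ore) = 0.1·0.8831 / (0.1·0.8831 + 0.55·0.1169) ≈ 0.5788

0.5788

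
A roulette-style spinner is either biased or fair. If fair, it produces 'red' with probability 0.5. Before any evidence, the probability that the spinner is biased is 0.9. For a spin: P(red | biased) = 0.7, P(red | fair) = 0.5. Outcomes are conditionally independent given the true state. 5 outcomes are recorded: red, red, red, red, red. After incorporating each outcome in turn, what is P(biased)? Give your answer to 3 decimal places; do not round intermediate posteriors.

0.980

After 'red': P(biased) = 0.7·0.9000 / (0.7·0.9000 + 0.5·0.1000) ≈ 0.9265
After 'red': P(biased) = 0.7·0.9265 / (0.7·0.9265 + 0.5·0.0735) ≈ 0.9464
After 'red': P(biased) = 0.7·0.9464 / (0.7·0.9464 + 0.5·0.0536) ≈ 0.9611
After 'red': P(biased) = 0.7·0.9611 / (0.7·0.9611 + 0.5·0.0389) ≈ 0.9719
After 'red': P(biased) = 0.7·0.9719 / (0.7·0.9719 + 0.5·0.0281) ≈ 0.9798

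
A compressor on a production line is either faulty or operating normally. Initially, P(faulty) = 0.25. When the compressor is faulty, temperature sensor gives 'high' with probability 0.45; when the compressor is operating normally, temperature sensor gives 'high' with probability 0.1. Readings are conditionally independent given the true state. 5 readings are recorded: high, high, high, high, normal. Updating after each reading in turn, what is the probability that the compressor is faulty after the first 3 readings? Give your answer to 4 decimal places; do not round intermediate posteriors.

After 'high': P(faulty) = 0.45·0.2500 / (0.45·0.2500 + 0.1·0.7500) ≈ 0.6000
After 'high': P(faulty) = 0.45·0.6000 / (0.45·0.6000 + 0.1·0.4000) ≈ 0.8710
After 'high': P(faulty) = 0.45·0.8710 / (0.45·0.8710 + 0.1·0.1290) ≈ 0.9681

0.9681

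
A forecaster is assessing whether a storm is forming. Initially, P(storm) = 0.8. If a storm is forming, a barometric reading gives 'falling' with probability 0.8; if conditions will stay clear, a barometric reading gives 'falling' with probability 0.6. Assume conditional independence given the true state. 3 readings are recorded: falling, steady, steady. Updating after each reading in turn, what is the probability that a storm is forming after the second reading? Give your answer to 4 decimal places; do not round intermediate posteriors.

0.7273

After 'falling': P(storm) = 0.8·0.8000 / (0.8·0.8000 + 0.6·0.2000) ≈ 0.8421
After 'steady': P(storm) = 0.2·0.8421 / (0.2·0.8421 + 0.4·0.1579) ≈ 0.7273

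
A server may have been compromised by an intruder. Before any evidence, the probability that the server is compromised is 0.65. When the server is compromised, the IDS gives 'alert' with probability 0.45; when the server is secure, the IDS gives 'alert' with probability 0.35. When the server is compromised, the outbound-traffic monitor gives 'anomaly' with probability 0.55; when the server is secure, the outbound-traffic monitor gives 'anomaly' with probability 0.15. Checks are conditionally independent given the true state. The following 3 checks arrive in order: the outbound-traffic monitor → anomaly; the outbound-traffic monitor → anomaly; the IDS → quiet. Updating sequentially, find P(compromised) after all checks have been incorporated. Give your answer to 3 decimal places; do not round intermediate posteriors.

0.955

Apply Bayes' rule sequentially, carrying P(compromised) forward.
After the outbound-traffic monitor='anomaly': P(compromised) = 0.55·0.6500 / (0.55·0.6500 + 0.15·0.3500) ≈ 0.8720
After the outbound-traffic monitor='anomaly': P(compromised) = 0.55·0.8720 / (0.55·0.8720 + 0.15·0.1280) ≈ 0.9615
After the IDS='quiet': P(compromised) = 0.55·0.9615 / (0.55·0.9615 + 0.65·0.0385) ≈ 0.9548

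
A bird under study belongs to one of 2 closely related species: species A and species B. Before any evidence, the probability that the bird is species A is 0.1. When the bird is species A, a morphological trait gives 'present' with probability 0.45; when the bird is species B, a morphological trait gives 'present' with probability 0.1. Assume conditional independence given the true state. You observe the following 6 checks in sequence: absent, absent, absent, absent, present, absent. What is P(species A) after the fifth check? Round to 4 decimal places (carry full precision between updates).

0.0652

After 'absent': P(species A) = 0.55·0.1000 / (0.55·0.1000 + 0.9·0.9000) ≈ 0.0636
After 'absent': P(species A) = 0.55·0.0636 / (0.55·0.0636 + 0.9·0.9364) ≈ 0.0398
After 'absent': P(species A) = 0.55·0.0398 / (0.55·0.0398 + 0.9·0.9602) ≈ 0.0247
After 'absent': P(species A) = 0.55·0.0247 / (0.55·0.0247 + 0.9·0.9753) ≈ 0.0153
After 'present': P(species A) = 0.45·0.0153 / (0.45·0.0153 + 0.1·0.9847) ≈ 0.0652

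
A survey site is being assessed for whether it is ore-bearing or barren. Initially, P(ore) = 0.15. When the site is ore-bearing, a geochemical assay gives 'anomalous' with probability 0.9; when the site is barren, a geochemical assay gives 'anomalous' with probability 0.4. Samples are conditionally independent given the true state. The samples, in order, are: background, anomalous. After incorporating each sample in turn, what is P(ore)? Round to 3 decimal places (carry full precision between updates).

After 'background': P(ore) = 0.1·0.1500 / (0.1·0.1500 + 0.6·0.8500) ≈ 0.0286
After 'anomalous': P(ore) = 0.9·0.0286 / (0.9·0.0286 + 0.4·0.9714) ≈ 0.0621

0.062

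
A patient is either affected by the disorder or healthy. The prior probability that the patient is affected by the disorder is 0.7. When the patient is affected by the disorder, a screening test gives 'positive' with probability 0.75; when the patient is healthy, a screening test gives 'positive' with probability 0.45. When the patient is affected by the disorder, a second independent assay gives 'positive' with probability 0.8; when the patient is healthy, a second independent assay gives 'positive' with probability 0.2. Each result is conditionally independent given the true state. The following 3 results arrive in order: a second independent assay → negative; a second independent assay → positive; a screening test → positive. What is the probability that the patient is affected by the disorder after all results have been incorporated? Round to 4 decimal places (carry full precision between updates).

After a second independent assay='negative': P(affected) = 0.2·0.7000 / (0.2·0.7000 + 0.8·0.3000) ≈ 0.3684
After a second independent assay='positive': P(affected) = 0.8·0.3684 / (0.8·0.3684 + 0.2·0.6316) ≈ 0.7000
After a screening test='positive': P(affected) = 0.75·0.7000 / (0.75·0.7000 + 0.45·0.3000) ≈ 0.7955

0.7955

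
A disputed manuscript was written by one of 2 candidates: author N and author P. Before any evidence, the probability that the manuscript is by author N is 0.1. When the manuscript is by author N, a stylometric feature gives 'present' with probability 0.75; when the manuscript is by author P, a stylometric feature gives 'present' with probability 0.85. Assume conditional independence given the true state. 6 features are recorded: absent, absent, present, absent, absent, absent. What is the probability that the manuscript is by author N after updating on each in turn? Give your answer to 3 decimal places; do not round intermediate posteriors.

0.558

Apply Bayes' rule sequentially, carrying P(author N) forward.
After 'absent': P(author N) = 0.25·0.1000 / (0.25·0.1000 + 0.15·0.9000) ≈ 0.1562
After 'absent': P(author N) = 0.25·0.1562 / (0.25·0.1562 + 0.15·0.8438) ≈ 0.2358
After 'present': P(author N) = 0.75·0.2358 / (0.75·0.2358 + 0.85·0.7642) ≈ 0.2140
After 'absent': P(author N) = 0.25·0.2140 / (0.25·0.2140 + 0.15·0.7860) ≈ 0.3122
After 'absent': P(author N) = 0.25·0.3122 / (0.25·0.3122 + 0.15·0.6878) ≈ 0.4307
After 'absent': P(author N) = 0.25·0.4307 / (0.25·0.4307 + 0.15·0.5693) ≈ 0.5577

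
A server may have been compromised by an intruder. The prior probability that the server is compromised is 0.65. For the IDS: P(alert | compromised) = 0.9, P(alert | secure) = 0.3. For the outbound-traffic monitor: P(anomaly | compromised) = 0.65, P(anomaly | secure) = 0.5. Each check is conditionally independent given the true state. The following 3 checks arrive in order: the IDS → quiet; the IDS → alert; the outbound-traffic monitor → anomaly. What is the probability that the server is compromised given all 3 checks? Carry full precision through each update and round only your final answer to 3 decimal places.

Each posterior becomes the prior for the next update.
After the IDS='quiet': P(compromised) = 0.1·0.6500 / (0.1·0.6500 + 0.7·0.3500) ≈ 0.2097
After the IDS='alert': P(compromised) = 0.9·0.2097 / (0.9·0.2097 + 0.3·0.7903) ≈ 0.4432
After the outbound-traffic monitor='anomaly': P(compromised) = 0.65·0.4432 / (0.65·0.4432 + 0.5·0.5568) ≈ 0.5085

0.509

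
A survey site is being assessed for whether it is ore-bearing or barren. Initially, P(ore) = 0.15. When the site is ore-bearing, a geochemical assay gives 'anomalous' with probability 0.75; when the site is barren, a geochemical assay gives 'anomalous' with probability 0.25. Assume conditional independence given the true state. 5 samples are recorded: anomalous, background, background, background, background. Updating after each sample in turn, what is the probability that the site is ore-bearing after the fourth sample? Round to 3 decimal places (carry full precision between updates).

After 'anomalous': P(ore) = 0.75·0.1500 / (0.75·0.1500 + 0.25·0.8500) ≈ 0.3462
After 'background': P(ore) = 0.25·0.3462 / (0.25·0.3462 + 0.75·0.6538) ≈ 0.1500
After 'background': P(ore) = 0.25·0.1500 / (0.25·0.1500 + 0.75·0.8500) ≈ 0.0556
After 'background': P(ore) = 0.25·0.0556 / (0.25·0.0556 + 0.75·0.9444) ≈ 0.0192

0.019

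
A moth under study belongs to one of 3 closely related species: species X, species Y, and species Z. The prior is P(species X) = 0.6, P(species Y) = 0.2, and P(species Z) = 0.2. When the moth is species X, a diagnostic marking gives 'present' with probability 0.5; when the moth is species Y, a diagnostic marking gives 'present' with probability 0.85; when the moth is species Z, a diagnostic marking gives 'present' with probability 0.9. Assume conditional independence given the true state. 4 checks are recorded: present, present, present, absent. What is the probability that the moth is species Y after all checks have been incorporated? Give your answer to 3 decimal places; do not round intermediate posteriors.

0.261

After 'present': normaliser = 0.5·0.6000 + 0.85·0.2000 + 0.9·0.2000; P(species X) ≈ 0.4615, P(species Y) ≈ 0.2615, P(species Z) ≈ 0.2769
After 'present': normaliser = 0.5·0.4615 + 0.85·0.2615 + 0.9·0.2769; P(species X) ≈ 0.3286, P(species Y) ≈ 0.3165, P(species Z) ≈ 0.3549
After 'present': normaliser = 0.5·0.3286 + 0.85·0.3165 + 0.9·0.3549; P(species X) ≈ 0.2183, P(species Y) ≈ 0.3574, P(species Z) ≈ 0.4243
After 'absent': normaliser = 0.5·0.2183 + 0.15·0.3574 + 0.1·0.4243; P(species X) ≈ 0.5319, P(species Y) ≈ 0.2613, P(species Z) ≈ 0.2068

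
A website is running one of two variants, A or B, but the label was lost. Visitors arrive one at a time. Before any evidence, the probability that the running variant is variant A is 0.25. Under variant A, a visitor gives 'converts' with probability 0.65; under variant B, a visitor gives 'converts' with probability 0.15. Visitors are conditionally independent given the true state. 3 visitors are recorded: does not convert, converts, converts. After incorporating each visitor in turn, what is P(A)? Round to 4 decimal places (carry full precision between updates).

After 'does not convert': P(A) = 0.35·0.2500 / (0.35·0.2500 + 0.85·0.7500) ≈ 0.1207
After 'converts': P(A) = 0.65·0.1207 / (0.65·0.1207 + 0.15·0.8793) ≈ 0.3730
After 'converts': P(A) = 0.65·0.3730 / (0.65·0.3730 + 0.15·0.6270) ≈ 0.7205

0.7205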